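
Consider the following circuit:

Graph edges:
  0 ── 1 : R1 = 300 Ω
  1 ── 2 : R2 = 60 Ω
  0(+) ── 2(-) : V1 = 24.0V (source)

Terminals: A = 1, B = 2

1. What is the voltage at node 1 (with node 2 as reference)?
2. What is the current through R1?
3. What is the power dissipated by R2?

Nodal analysis, taking node 2 as the 0 V reference.
Source V1 fixes V_0 = 24 V.
KCL at each unknown node (sum of currents leaving = 0; resistances in Ω):
  Node 1: (V_1 - 24)/300 + (V_1 - 0)/60 = 0
Collecting terms: 0.02 × V_1 = 0.08  =>  V_1 = 4 V
Part 1:
  Read off the nodal solution: V_1 = 4 V
Part 2:
  I_R1 = (V_0 - V_1)/R1 = (24 - 4)/300 = 0.06667 A
  Magnitude: I_R1 = 0.06667 A
Part 3:
  I_R2 = (V_1 - V_2)/R2 = (4 - 0)/60 = 0.06667 A
  P_R2 = I_R2² × R2 = (0.06667)² × 60 = 0.2667 W

Final answers:
1. V_1 = 4 V
2. I_R1 = 0.06667 A
3. P_R2 = 0.2667 W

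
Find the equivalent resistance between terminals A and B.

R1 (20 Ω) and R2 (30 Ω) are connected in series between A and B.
Reduce the network between node 0 (A) and node 2 (B) by series/parallel combination:
  Rs1 = R1 + R2 (series, joined only at node 1) = 20 + 30 = 50 Ω
R_eq = 50 Ω

Final answer: 50 Ω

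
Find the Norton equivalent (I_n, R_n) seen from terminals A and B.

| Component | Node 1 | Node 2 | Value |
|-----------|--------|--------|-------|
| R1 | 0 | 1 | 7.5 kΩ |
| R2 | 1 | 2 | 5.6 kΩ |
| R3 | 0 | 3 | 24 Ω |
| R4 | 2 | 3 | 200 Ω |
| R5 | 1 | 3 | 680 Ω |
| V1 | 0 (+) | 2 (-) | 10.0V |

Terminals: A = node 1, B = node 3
Find the Thévenin equivalent first; then I_n = V_th/R_th and R_n = R_th.
Step 1 — V_th is the open-circuit voltage V_A - V_B (nothing connected across the terminals).
Nodal analysis, taking node 2 as the 0 V reference.
Source V1 fixes V_0 = 10 V.
KCL at each unknown node (sum of currents leaving = 0; resistances in Ω):
  Node 1: (V_1 - 10)/7500 + (V_1 - 0)/5600 + (V_1 - V_3)/680 = 0
  Node 3: (V_3 - 10)/24 + (V_3 - 0)/200 + (V_3 - V_1)/680 = 0
Collecting terms (coefficients in siemens):
  0.001782·V_1 - 0.001471·V_3 = 0.001333
  0.04814·V_3 - 0.001471·V_1 = 0.4167
Determinant D = (0.001782)(0.04814) - (-0.001471)(-0.001471) = 0.00008364
V_1 = [(0.001333)(0.04814) - (-0.001471)(0.4167)]/D = 8.093 V
V_3 = [(0.001782)(0.4167) - (0.001333)(-0.001471)]/D = 8.903 V
V_th = V_1 - V_3 = 8.093 - 8.903 = -0.8099 V
Step 2 — R_th: zero the source — replace V1 by a short circuit (node 2 merges into node 0) — and find the resistance seen between A (node 1) and B (node 3).
Reduce the network between node 1 (A) and node 3 (B) by series/parallel combination:
  Rp1 = R1 ‖ R2 (parallel, both between nodes 0 and 1) = 1/(1/7500 + 1/5600) = 3206 Ω
  Rp2 = R3 ‖ R4 (parallel, both between nodes 0 and 3) = 1/(1/24 + 1/200) = 21.43 Ω
  Rs1 = Rp1 + Rp2 (series, joined only at node 0) = 3206 + 21.43 = 3228 Ω
  Rp3 = R5 ‖ Rs1 (parallel, both between nodes 1 and 3) = 1/(1/680 + 1/3228) = 561.7 Ω
R_th = 561.7 Ω
I_n = V_th/R_th = -0.8099/561.7 = -0.001442 A, and R_n = R_th = 561.7 Ω

Final answer: I_n = -0.001442 A, R_n = 561.7 Ω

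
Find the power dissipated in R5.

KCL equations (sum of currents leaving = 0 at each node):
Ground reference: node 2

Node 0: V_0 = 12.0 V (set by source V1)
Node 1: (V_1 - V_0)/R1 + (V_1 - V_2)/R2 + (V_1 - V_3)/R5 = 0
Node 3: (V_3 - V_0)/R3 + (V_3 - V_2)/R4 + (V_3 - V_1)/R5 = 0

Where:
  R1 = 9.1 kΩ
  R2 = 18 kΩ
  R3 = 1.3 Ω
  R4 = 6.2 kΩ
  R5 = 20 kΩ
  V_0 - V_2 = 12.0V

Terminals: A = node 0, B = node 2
Nodal analysis, taking node 2 as the 0 V reference.
Source V1 fixes V_0 = 12 V.
KCL at each unknown node (sum of currents leaving = 0; resistances in Ω):
  Node 1: (V_1 - 12)/9100 + (V_1 - 0)/18000 + (V_1 - V_3)/20000 = 0
  Node 3: (V_3 - 12)/1.3 + (V_3 - 0)/6200 + (V_3 - V_1)/20000 = 0
Collecting terms (coefficients in siemens):
  0.0002154·V_1 - 0.00005·V_3 = 0.001319
  0.7694·V_3 - 0.00005·V_1 = 9.231
Determinant D = (0.0002154)(0.7694) - (-0.00005)(-0.00005) = 0.0001658
V_1 = [(0.001319)(0.7694) - (-0.00005)(9.231)]/D = 8.905 V
V_3 = [(0.0002154)(9.231) - (0.001319)(-0.00005)]/D = 12 V
I_R5 = (V_1 - V_3)/R5 = (8.905 - 12)/20000 = -0.0001546 A
P_R5 = I_R5² × R5 = (-0.0001546)² × 20000 = 0.0004781 W

Final answer: 0.0004781 W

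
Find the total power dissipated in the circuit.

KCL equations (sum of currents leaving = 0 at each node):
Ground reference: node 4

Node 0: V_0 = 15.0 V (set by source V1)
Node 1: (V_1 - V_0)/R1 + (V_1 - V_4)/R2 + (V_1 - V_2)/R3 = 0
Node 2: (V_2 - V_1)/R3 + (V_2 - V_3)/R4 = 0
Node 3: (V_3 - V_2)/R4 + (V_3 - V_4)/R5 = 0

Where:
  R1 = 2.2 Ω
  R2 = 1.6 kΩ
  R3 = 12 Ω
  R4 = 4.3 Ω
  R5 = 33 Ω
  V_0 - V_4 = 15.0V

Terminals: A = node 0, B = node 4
Nodal analysis, taking node 4 as the 0 V reference.
Source V1 fixes V_0 = 15 V.
KCL at each unknown node (sum of currents leaving = 0; resistances in Ω):
  Node 1: (V_1 - 15)/2.2 + (V_1 - 0)/1600 + (V_1 - V_2)/12 = 0
  Node 2: (V_2 - V_1)/12 + (V_2 - V_3)/4.3 = 0
  Node 3: (V_3 - V_2)/4.3 + (V_3 - 0)/33 = 0
Collecting terms (coefficients in siemens):
  0.5385·V_1 - 0.08333·V_2 = 6.818
  0.3159·V_2 - 0.08333·V_1 - 0.2326·V_3 = 0
  0.2629·V_3 - 0.2326·V_2 = 0
Solving these 3 simultaneous equations (Gaussian elimination) gives:
  V_1 = 14.34 V, V_2 = 10.85 V, V_3 = 9.599 V
Power in each resistor, P = (ΔV)²/R:
  P_R1 = (15 - 14.34)²/2.2 = 0.1978 W
  P_R2 = (14.34 - 0)²/1600 = 0.1285 W
  P_R3 = (14.34 - 10.85)²/12 = 1.015 W
  P_R4 = (10.85 - 9.599)²/4.3 = 0.3638 W
  P_R5 = (9.599 - 0)²/33 = 2.792 W
P_total = P_R1 + P_R2 + P_R3 + P_R4 + P_R5 = 4.498 W

Final answer: 4.498 W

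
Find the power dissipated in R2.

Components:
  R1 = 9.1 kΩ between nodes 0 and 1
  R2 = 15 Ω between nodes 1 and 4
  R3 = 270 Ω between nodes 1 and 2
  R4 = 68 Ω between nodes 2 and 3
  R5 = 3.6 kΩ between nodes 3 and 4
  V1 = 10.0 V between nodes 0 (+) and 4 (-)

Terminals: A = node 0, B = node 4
Nodal analysis, taking node 4 as the 0 V reference.
Source V1 fixes V_0 = 10 V.
KCL at each unknown node (sum of currents leaving = 0; resistances in Ω):
  Node 1: (V_1 - 10)/9100 + (V_1 - 0)/15 + (V_1 - V_2)/270 = 0
  Node 2: (V_2 - V_1)/270 + (V_2 - V_3)/68 = 0
  Node 3: (V_3 - V_2)/68 + (V_3 - 0)/3600 = 0
Collecting terms (coefficients in siemens):
  0.07048·V_1 - 0.003704·V_2 = 0.001099
  0.01841·V_2 - 0.003704·V_1 - 0.01471·V_3 = 0
  0.01498·V_3 - 0.01471·V_2 = 0
Solving these 3 simultaneous equations (Gaussian elimination) gives:
  V_1 = 0.01639 V, V_2 = 0.01527 V, V_3 = 0.01499 V
I_R2 = (V_1 - V_4)/R2 = (0.01639 - 0)/15 = 0.001093 A
P_R2 = I_R2² × R2 = (0.001093)² × 15 = 0.00001792 W

Final answer: 1.792e-05 W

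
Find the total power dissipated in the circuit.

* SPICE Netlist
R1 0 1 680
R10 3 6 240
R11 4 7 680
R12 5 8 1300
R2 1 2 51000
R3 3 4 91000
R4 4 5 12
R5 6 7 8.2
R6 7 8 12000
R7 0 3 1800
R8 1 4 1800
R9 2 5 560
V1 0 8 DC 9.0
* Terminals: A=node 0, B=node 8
Nodal analysis, taking node 8 as the 0 V reference.
Source V1 fixes V_0 = 9 V.
KCL at each unknown node (sum of currents leaving = 0; resistances in Ω):
  Node 1: (V_1 - 9)/680 + (V_1 - V_2)/51000 + (V_1 - V_4)/1800 = 0
  Node 2: (V_2 - V_1)/51000 + (V_2 - V_5)/560 = 0
  Node 3: (V_3 - V_4)/91000 + (V_3 - 9)/1800 + (V_3 - V_6)/240 = 0
  Node 4: (V_4 - V_3)/91000 + (V_4 - V_5)/12 + (V_4 - V_1)/1800 + (V_4 - V_7)/680 = 0
  Node 5: (V_5 - V_4)/12 + (V_5 - V_2)/560 + (V_5 - 0)/1300 = 0
  Node 6: (V_6 - V_7)/8.2 + (V_6 - V_3)/240 = 0
  Node 7: (V_7 - V_6)/8.2 + (V_7 - 0)/12000 + (V_7 - V_4)/680 = 0
Collecting terms (coefficients in siemens):
  0.002046·V_1 - 0.00001961·V_2 - 0.0005556·V_4 = 0.01324
  0.001805·V_2 - 0.00001961·V_1 - 0.001786·V_5 = 0
  0.004733·V_3 - 0.00001099·V_4 - 0.004167·V_6 = 0.005
  0.08537·V_4 - 0.0005556·V_1 - 0.00001099·V_3 - 0.08333·V_5 - 0.001471·V_7 = 0
  0.08589·V_5 - 0.001786·V_2 - 0.08333·V_4 = 0
  0.1261·V_6 - 0.004167·V_3 - 0.122·V_7 = 0
  0.1235·V_7 - 0.001471·V_4 - 0.122·V_6 = 0
Solving these 7 simultaneous equations (Gaussian elimination) gives:
  V_1 = 7.69 V, V_2 = 4.339 V, V_3 = 5.72 V, V_4 = 4.341 V
  V_5 = 4.302 V, V_6 = 5.286 V, V_7 = 5.271 V
Power in each resistor, P = (ΔV)²/R:
  P_R1 = (9 - 7.69)²/680 = 0.002523 W
  P_R2 = (7.69 - 4.339)²/51000 = 0.0002202 W
  P_R3 = (5.72 - 4.341)²/91000 = 0.00002089 W
  P_R4 = (4.341 - 4.302)²/12 = 0.0001263 W
  P_R5 = (5.286 - 5.271)²/8.2 = 0.00002678 W
  P_R6 = (5.271 - 0)²/12000 = 0.002316 W
  P_R7 = (9 - 5.72)²/1800 = 0.005978 W
  P_R8 = (7.69 - 4.341)²/1800 = 0.006231 W
  P_R9 = (4.339 - 4.302)²/560 = 0.000002418 W
  P_R10 = (5.72 - 5.286)²/240 = 0.0007838 W
  P_R11 = (4.341 - 5.271)²/680 = 0.001272 W
  P_R12 = (4.302 - 0)²/1300 = 0.01424 W
P_total = P_R1 + P_R2 + P_R3 + P_R4 + P_R5 + P_R6 + P_R7 + P_R8 + P_R9 + P_R10 + P_R11 + P_R12 = 0.03374 W

Final answer: 0.03374 W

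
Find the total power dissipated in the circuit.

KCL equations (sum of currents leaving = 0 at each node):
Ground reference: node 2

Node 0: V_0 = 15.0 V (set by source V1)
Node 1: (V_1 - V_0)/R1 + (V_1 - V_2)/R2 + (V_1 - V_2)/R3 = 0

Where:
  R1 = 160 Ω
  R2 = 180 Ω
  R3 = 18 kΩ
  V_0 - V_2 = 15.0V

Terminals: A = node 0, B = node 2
Nodal analysis, taking node 2 as the 0 V reference.
Source V1 fixes V_0 = 15 V.
KCL at each unknown node (sum of currents leaving = 0; resistances in Ω):
  Node 1: (V_1 - 15)/160 + (V_1 - 0)/180 + (V_1 - 0)/18000 = 0
Collecting terms: 0.01186 × V_1 = 0.09375  =>  V_1 = 7.904 V
Power in each resistor, P = (ΔV)²/R:
  P_R1 = (15 - 7.904)²/160 = 0.3147 W
  P_R2 = (7.904 - 0)²/180 = 0.3471 W
  P_R3 = (7.904 - 0)²/18000 = 0.003471 W
P_total = P_R1 + P_R2 + P_R3 = 0.6653 W

Final answer: 0.6653 W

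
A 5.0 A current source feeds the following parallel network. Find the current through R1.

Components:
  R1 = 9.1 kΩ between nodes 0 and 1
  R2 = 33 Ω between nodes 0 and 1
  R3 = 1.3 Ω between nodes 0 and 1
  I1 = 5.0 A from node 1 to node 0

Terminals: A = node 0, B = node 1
All resistors sit directly between nodes 0 and 1, so they are in parallel and share one voltage V; the full source current 5 A splits among them.
1/R_par = 1/9100 + 1/33 + 1/1.3 = 0.7996 S  =>  R_par = 1.251 Ω
V = I × R_par = 5 × 1.251 = 6.253 V
I_R1 = V/R1 = 6.253/9100 = 0.0006871 A

Final answer: 0.0006871 A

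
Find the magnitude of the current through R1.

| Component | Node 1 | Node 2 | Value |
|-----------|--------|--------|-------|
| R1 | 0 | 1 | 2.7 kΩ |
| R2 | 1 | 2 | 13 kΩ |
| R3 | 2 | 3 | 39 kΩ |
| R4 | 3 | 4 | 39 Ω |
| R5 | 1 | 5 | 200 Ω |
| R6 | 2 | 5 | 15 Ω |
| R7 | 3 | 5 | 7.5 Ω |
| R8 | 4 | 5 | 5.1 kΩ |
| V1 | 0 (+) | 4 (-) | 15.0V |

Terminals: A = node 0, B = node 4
Nodal analysis, taking node 4 as the 0 V reference.
Source V1 fixes V_0 = 15 V.
KCL at each unknown node (sum of currents leaving = 0; resistances in Ω):
  Node 1: (V_1 - 15)/2700 + (V_1 - V_2)/13000 + (V_1 - V_5)/200 = 0
  Node 2: (V_2 - V_1)/13000 + (V_2 - V_3)/39000 + (V_2 - V_5)/15 = 0
  Node 3: (V_3 - V_2)/39000 + (V_3 - 0)/39 + (V_3 - V_5)/7.5 = 0
  Node 5: (V_5 - V_1)/200 + (V_5 - V_2)/15 + (V_5 - V_3)/7.5 + (V_5 - 0)/5100 = 0
Collecting terms (coefficients in siemens):
  0.005447·V_1 - 0.00007692·V_2 - 0.005·V_5 = 0.005556
  0.06677·V_2 - 0.00007692·V_1 - 0.00002564·V_3 - 0.06667·V_5 = 0
  0.159·V_3 - 0.00002564·V_2 - 0.1333·V_5 = 0
  0.2052·V_5 - 0.005·V_1 - 0.06667·V_2 - 0.1333·V_3 = 0
Solving these 4 simultaneous equations (Gaussian elimination) gives:
  V_1 = 1.239 V, V_2 = 0.236 V, V_3 = 0.197 V, V_5 = 0.2349 V
I_R1 = (V_0 - V_1)/R1 = (15 - 1.239)/2700 = 0.005097 A
|I_R1| = 0.005097 A

Final answer: |I_R1| = 0.005097 A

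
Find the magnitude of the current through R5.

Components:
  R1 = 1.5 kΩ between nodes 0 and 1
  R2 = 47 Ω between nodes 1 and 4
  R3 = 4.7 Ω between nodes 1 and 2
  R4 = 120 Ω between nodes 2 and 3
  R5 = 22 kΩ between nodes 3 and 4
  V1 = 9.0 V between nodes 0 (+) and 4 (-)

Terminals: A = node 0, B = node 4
Nodal analysis, taking node 4 as the 0 V reference.
Source V1 fixes V_0 = 9 V.
KCL at each unknown node (sum of currents leaving = 0; resistances in Ω):
  Node 1: (V_1 - 9)/1500 + (V_1 - 0)/47 + (V_1 - V_2)/4.7 = 0
  Node 2: (V_2 - V_1)/4.7 + (V_2 - V_3)/120 = 0
  Node 3: (V_3 - V_2)/120 + (V_3 - 0)/22000 = 0
Collecting terms (coefficients in siemens):
  0.2347·V_1 - 0.2128·V_2 = 0.006
  0.2211·V_2 - 0.2128·V_1 - 0.008333·V_3 = 0
  0.008379·V_3 - 0.008333·V_2 = 0
Solving these 3 simultaneous equations (Gaussian elimination) gives:
  V_1 = 0.2729 V, V_2 = 0.2728 V, V_3 = 0.2713 V
I_R5 = (V_3 - V_4)/R5 = (0.2713 - 0)/22000 = 0.00001233 A
|I_R5| = 0.00001233 A

Final answer: |I_R5| = 1.233e-05 A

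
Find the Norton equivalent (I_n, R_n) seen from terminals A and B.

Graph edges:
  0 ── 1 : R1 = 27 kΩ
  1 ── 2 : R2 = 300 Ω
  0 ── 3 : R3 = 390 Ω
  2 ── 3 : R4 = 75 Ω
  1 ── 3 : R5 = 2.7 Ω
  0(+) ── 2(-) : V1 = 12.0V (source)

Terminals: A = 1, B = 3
Find the Thévenin equivalent first; then I_n = V_th/R_th and R_n = R_th.
Step 1 — V_th is the open-circuit voltage V_A - V_B (nothing connected across the terminals).
Nodal analysis, taking node 2 as the 0 V reference.
Source V1 fixes V_0 = 12 V.
KCL at each unknown node (sum of currents leaving = 0; resistances in Ω):
  Node 1: (V_1 - 12)/27000 + (V_1 - 0)/300 + (V_1 - V_3)/2.7 = 0
  Node 3: (V_3 - 12)/390 + (V_3 - 0)/75 + (V_3 - V_1)/2.7 = 0
Collecting terms (coefficients in siemens):
  0.3737·V_1 - 0.3704·V_3 = 0.0004444
  0.3863·V_3 - 0.3704·V_1 = 0.03077
Determinant D = (0.3737)(0.3863) - (-0.3704)(-0.3704) = 0.00719
V_1 = [(0.0004444)(0.3863) - (-0.3704)(0.03077)]/D = 1.609 V
V_3 = [(0.3737)(0.03077) - (0.0004444)(-0.3704)]/D = 1.622 V
V_th = V_1 - V_3 = 1.609 - 1.622 = -0.01344 V
Step 2 — R_th: zero the source — replace V1 by a short circuit (node 2 merges into node 0) — and find the resistance seen between A (node 1) and B (node 3).
Reduce the network between node 1 (A) and node 3 (B) by series/parallel combination:
  Rp1 = R1 ‖ R2 (parallel, both between nodes 0 and 1) = 1/(1/27000 + 1/300) = 296.7 Ω
  Rp2 = R3 ‖ R4 (parallel, both between nodes 0 and 3) = 1/(1/390 + 1/75) = 62.9 Ω
  Rs1 = Rp1 + Rp2 (series, joined only at node 0) = 296.7 + 62.9 = 359.6 Ω
  Rp3 = R5 ‖ Rs1 (parallel, both between nodes 1 and 3) = 1/(1/2.7 + 1/359.6) = 2.68 Ω
R_th = 2.68 Ω
I_n = V_th/R_th = -0.01344/2.68 = -0.005016 A, and R_n = R_th = 2.68 Ω

Final answer: I_n = -0.005016 A, R_n = 2.68 Ω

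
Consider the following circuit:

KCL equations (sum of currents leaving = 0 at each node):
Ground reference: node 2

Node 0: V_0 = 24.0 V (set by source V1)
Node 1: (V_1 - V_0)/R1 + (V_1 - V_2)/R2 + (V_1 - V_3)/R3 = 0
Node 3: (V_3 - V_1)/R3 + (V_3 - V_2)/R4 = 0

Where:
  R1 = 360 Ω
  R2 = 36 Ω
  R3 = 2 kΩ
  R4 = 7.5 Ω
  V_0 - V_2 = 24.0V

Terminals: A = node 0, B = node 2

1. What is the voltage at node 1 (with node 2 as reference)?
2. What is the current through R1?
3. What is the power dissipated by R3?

Nodal analysis, taking node 2 as the 0 V reference.
Source V1 fixes V_0 = 24 V.
KCL at each unknown node (sum of currents leaving = 0; resistances in Ω):
  Node 1: (V_1 - 24)/360 + (V_1 - 0)/36 + (V_1 - V_3)/2000 = 0
  Node 3: (V_3 - V_1)/2000 + (V_3 - 0)/7.5 = 0
Collecting terms (coefficients in siemens):
  0.03106·V_1 - 0.0005·V_3 = 0.06667
  0.1338·V_3 - 0.0005·V_1 = 0
Determinant D = (0.03106)(0.1338) - (-0.0005)(-0.0005) = 0.004156
V_1 = [(0.06667)(0.1338) - (-0.0005)(0)]/D = 2.147 V
V_3 = [(0.03106)(0) - (0.06667)(-0.0005)]/D = 0.00802 V
Part 1:
  Read off the nodal solution: V_1 = 2.147 V
Part 2:
  I_R1 = (V_0 - V_1)/R1 = (24 - 2.147)/360 = 0.0607 A
  Magnitude: I_R1 = 0.0607 A
Part 3:
  I_R3 = (V_1 - V_3)/R3 = (2.147 - 0.00802)/2000 = 0.001069 A
  P_R3 = I_R3² × R3 = (0.001069)² × 2000 = 0.002287 W

Final answers:
1. V_1 = 2.147 V
2. I_R1 = 0.0607 A
3. P_R3 = 0.002287 W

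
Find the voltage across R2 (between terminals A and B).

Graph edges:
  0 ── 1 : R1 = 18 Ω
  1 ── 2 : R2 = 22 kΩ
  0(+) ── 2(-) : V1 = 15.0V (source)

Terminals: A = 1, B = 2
R1 and R2 are in series across V1 (node 0 → node 1 → node 2), and the output A–B is taken across R2, so this is a voltage divider.
Series current: I = V1/(R1 + R2) = 15/(18 + 22000) = 15/22020 = 0.0006813 A
V_R2 = I × R2 = V1 × R2/(R1 + R2) = 15 × 22000/22020 = 14.99 V

Final answer: 14.99 V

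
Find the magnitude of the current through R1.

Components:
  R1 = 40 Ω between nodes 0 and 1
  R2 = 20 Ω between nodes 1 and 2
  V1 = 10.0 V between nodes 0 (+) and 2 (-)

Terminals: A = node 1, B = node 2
Nodal analysis, taking node 2 as the 0 V reference.
Source V1 fixes V_0 = 10 V.
KCL at each unknown node (sum of currents leaving = 0; resistances in Ω):
  Node 1: (V_1 - 10)/40 + (V_1 - 0)/20 = 0
Collecting terms: 0.075 × V_1 = 0.25  =>  V_1 = 3.333 V
I_R1 = (V_0 - V_1)/R1 = (10 - 3.333)/40 = 0.1667 A
|I_R1| = 0.1667 A

Final answer: |I_R1| = 0.1667 A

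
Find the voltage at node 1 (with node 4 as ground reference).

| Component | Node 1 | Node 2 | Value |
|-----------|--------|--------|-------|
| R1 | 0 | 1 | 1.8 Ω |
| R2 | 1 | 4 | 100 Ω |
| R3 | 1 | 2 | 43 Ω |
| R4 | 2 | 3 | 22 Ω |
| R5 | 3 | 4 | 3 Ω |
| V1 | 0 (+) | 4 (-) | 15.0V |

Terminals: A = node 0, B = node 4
Nodal analysis, taking node 4 as the 0 V reference.
Source V1 fixes V_0 = 15 V.
KCL at each unknown node (sum of currents leaving = 0; resistances in Ω):
  Node 1: (V_1 - 15)/1.8 + (V_1 - 0)/100 + (V_1 - V_2)/43 = 0
  Node 2: (V_2 - V_1)/43 + (V_2 - V_3)/22 = 0
  Node 3: (V_3 - V_2)/22 + (V_3 - 0)/3 = 0
Collecting terms (coefficients in siemens):
  0.5888·V_1 - 0.02326·V_2 = 8.333
  0.06871·V_2 - 0.02326·V_1 - 0.04545·V_3 = 0
  0.3788·V_3 - 0.04545·V_2 = 0
Solving these 3 simultaneous equations (Gaussian elimination) gives:
  V_1 = 14.36 V, V_2 = 5.28 V, V_3 = 0.6336 V
The requested potential is V_1 = 14.36 V.

Final answer: V_1 = 14.36 V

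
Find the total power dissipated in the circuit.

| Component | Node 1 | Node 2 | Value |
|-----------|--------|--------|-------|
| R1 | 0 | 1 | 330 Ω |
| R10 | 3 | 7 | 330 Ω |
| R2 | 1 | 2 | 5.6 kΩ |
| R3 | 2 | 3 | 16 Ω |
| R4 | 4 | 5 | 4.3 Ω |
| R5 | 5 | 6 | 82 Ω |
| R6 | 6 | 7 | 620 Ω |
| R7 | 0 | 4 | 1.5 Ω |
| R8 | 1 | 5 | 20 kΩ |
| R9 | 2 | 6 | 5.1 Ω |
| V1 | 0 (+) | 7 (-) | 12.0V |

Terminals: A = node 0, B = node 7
Nodal analysis, taking node 7 as the 0 V reference.
Source V1 fixes V_0 = 12 V.
KCL at each unknown node (sum of currents leaving = 0; resistances in Ω):
  Node 1: (V_1 - 12)/330 + (V_1 - V_2)/5600 + (V_1 - V_5)/20000 = 0
  Node 2: (V_2 - V_1)/5600 + (V_2 - V_3)/16 + (V_2 - V_6)/5.1 = 0
  Node 3: (V_3 - V_2)/16 + (V_3 - 0)/330 = 0
  Node 4: (V_4 - V_5)/4.3 + (V_4 - 12)/1.5 = 0
  Node 5: (V_5 - V_4)/4.3 + (V_5 - V_6)/82 + (V_5 - V_1)/20000 = 0
  Node 6: (V_6 - V_5)/82 + (V_6 - 0)/620 + (V_6 - V_2)/5.1 = 0
Collecting terms (coefficients in siemens):
  0.003259·V_1 - 0.0001786·V_2 - 0.00005·V_5 = 0.03636
  0.2588·V_2 - 0.0001786·V_1 - 0.0625·V_3 - 0.1961·V_6 = 0
  0.06553·V_3 - 0.0625·V_2 = 0
  0.8992·V_4 - 0.2326·V_5 = 8
  0.2448·V_5 - 0.00005·V_1 - 0.2326·V_4 - 0.0122·V_6 = 0
  0.2099·V_6 - 0.1961·V_2 - 0.0122·V_5 = 0
Solving these 6 simultaneous equations (Gaussian elimination) gives:
  V_1 = 11.81 V, V_2 = 8.536 V, V_3 = 8.141 V, V_4 = 11.94 V
  V_5 = 11.78 V, V_6 = 8.659 V
Power in each resistor, P = (ΔV)²/R:
  P_R1 = (12 - 11.81)²/330 = 0.0001131 W
  P_R2 = (11.81 - 8.536)²/5600 = 0.00191 W
  P_R3 = (8.536 - 8.141)²/16 = 0.009738 W
  P_R4 = (11.94 - 11.78)²/4.3 = 0.006226 W
  P_R5 = (11.78 - 8.659)²/82 = 0.1187 W
  P_R6 = (8.659 - 0)²/620 = 0.1209 W
  P_R7 = (12 - 11.94)²/1.5 = 0.002172 W
  P_R8 = (11.81 - 11.78)²/20000 = 0.00000003783 W
  P_R9 = (8.536 - 8.659)²/5.1 = 0.002959 W
  P_R10 = (8.141 - 0)²/330 = 0.2009 W
P_total = P_R1 + P_R2 + P_R3 + P_R4 + P_R5 + P_R6 + P_R7 + P_R8 + P_R9 + P_R10 = 0.4636 W

Final answer: 0.4636 W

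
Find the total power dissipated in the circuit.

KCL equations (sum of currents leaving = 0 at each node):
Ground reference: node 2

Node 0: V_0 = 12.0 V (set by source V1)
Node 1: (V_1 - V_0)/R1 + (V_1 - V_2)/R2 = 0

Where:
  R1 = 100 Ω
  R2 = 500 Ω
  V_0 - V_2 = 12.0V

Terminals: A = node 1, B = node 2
Nodal analysis, taking node 2 as the 0 V reference.
Source V1 fixes V_0 = 12 V.
KCL at each unknown node (sum of currents leaving = 0; resistances in Ω):
  Node 1: (V_1 - 12)/100 + (V_1 - 0)/500 = 0
Collecting terms: 0.012 × V_1 = 0.12  =>  V_1 = 10 V
Power in each resistor, P = (ΔV)²/R:
  P_R1 = (12 - 10)²/100 = 0.04 W
  P_R2 = (10 - 0)²/500 = 0.2 W
P_total = P_R1 + P_R2 = 0.24 W

Final answer: 0.24 W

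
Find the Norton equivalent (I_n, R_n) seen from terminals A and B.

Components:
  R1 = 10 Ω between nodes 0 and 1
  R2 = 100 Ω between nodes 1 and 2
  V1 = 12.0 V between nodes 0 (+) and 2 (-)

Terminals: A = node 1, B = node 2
Find the Thévenin equivalent first; then I_n = V_th/R_th and R_n = R_th.
Step 1 — V_th is the open-circuit voltage V_A - V_B (nothing connected across the terminals).
Nodal analysis, taking node 2 as the 0 V reference.
Source V1 fixes V_0 = 12 V.
KCL at each unknown node (sum of currents leaving = 0; resistances in Ω):
  Node 1: (V_1 - 12)/10 + (V_1 - 0)/100 = 0
Collecting terms: 0.11 × V_1 = 1.2  =>  V_1 = 10.91 V
V_th = V_1 - V_2 = 10.91 - 0 = 10.91 V
Step 2 — R_th: zero the source — replace V1 by a short circuit (node 2 merges into node 0) — and find the resistance seen between A (node 1) and B (node 0).
Reduce the network between node 1 (A) and node 0 (B) by series/parallel combination:
  Rp1 = R1 ‖ R2 (parallel, both between nodes 0 and 1) = 1/(1/10 + 1/100) = 9.091 Ω
R_th = 9.091 Ω
I_n = V_th/R_th = 10.91/9.091 = 1.2 A, and R_n = R_th = 9.091 Ω

Final answer: I_n = 1.2 A, R_n = 9.091 Ω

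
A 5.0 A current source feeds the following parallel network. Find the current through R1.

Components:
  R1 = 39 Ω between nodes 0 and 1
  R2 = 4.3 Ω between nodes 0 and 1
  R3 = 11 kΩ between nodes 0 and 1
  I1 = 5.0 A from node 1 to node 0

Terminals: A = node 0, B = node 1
All resistors sit directly between nodes 0 and 1, so they are in parallel and share one voltage V; the full source current 5 A splits among them.
1/R_par = 1/39 + 1/4.3 + 1/11000 = 0.2583 S  =>  R_par = 3.872 Ω
V = I × R_par = 5 × 3.872 = 19.36 V
I_R1 = V/R1 = 19.36/39 = 0.4964 A

Final answer: 0.4964 A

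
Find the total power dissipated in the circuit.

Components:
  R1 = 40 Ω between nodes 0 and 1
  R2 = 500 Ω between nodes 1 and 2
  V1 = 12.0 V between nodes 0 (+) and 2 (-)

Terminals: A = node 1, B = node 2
Nodal analysis, taking node 2 as the 0 V reference.
Source V1 fixes V_0 = 12 V.
KCL at each unknown node (sum of currents leaving = 0; resistances in Ω):
  Node 1: (V_1 - 12)/40 + (V_1 - 0)/500 = 0
Collecting terms: 0.027 × V_1 = 0.3  =>  V_1 = 11.11 V
Power in each resistor, P = (ΔV)²/R:
  P_R1 = (12 - 11.11)²/40 = 0.01975 W
  P_R2 = (11.11 - 0)²/500 = 0.2469 W
P_total = P_R1 + P_R2 = 0.2667 W

Final answer: 0.2667 W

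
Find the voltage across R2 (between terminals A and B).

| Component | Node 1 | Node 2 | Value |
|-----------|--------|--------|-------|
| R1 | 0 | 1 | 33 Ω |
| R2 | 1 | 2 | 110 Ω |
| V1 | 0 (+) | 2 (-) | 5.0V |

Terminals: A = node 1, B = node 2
R1 and R2 are in series across V1 (node 0 → node 1 → node 2), and the output A–B is taken across R2, so this is a voltage divider.
Series current: I = V1/(R1 + R2) = 5/(33 + 110) = 5/143 = 0.03497 A
V_R2 = I × R2 = V1 × R2/(R1 + R2) = 5 × 110/143 = 3.846 V

Final answer: 3.846 V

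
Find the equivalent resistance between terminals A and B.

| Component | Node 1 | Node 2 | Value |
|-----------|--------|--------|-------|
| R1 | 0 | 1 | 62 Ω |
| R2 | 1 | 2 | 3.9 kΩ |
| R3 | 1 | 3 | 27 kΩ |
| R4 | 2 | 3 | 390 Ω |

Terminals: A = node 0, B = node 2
Reduce the network between node 0 (A) and node 2 (B) by series/parallel combination:
  Rs1 = R3 + R4 (series, joined only at node 3) = 27000 + 390 = 27390 Ω
  Rp1 = R2 ‖ Rs1 (parallel, both between nodes 1 and 2) = 1/(1/3900 + 1/27390) = 3414 Ω
  Rs2 = R1 + Rp1 (series, joined only at node 1) = 62 + 3414 = 3476 Ω
R_eq = 3.476 kΩ

Final answer: 3.476 kΩ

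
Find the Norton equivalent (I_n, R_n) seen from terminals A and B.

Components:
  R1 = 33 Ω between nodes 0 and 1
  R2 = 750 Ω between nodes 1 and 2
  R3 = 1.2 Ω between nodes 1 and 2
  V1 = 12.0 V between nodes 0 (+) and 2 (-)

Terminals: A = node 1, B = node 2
Find the Thévenin equivalent first; then I_n = V_th/R_th and R_n = R_th.
Step 1 — V_th is the open-circuit voltage V_A - V_B (nothing connected across the terminals).
Nodal analysis, taking node 2 as the 0 V reference.
Source V1 fixes V_0 = 12 V.
KCL at each unknown node (sum of currents leaving = 0; resistances in Ω):
  Node 1: (V_1 - 12)/33 + (V_1 - 0)/750 + (V_1 - 0)/1.2 = 0
Collecting terms: 0.865 × V_1 = 0.3636  =>  V_1 = 0.4204 V
V_th = V_1 - V_2 = 0.4204 - 0 = 0.4204 V
Step 2 — R_th: zero the source — replace V1 by a short circuit (node 2 merges into node 0) — and find the resistance seen between A (node 1) and B (node 0).
Reduce the network between node 1 (A) and node 0 (B) by series/parallel combination:
  Rp1 = R1 ‖ R2 ‖ R3 (parallel, all between nodes 0 and 1) = 1/(1/33 + 1/750 + 1/1.2) = 1.156 Ω
R_th = 1.156 Ω
I_n = V_th/R_th = 0.4204/1.156 = 0.3636 A, and R_n = R_th = 1.156 Ω

Final answer: I_n = 0.3636 A, R_n = 1.156 Ω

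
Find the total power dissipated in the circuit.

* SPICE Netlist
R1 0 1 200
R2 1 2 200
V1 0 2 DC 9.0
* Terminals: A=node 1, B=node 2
Nodal analysis, taking node 2 as the 0 V reference.
Source V1 fixes V_0 = 9 V.
KCL at each unknown node (sum of currents leaving = 0; resistances in Ω):
  Node 1: (V_1 - 9)/200 + (V_1 - 0)/200 = 0
Collecting terms: 0.01 × V_1 = 0.045  =>  V_1 = 4.5 V
Power in each resistor, P = (ΔV)²/R:
  P_R1 = (9 - 4.5)²/200 = 0.1013 W
  P_R2 = (4.5 - 0)²/200 = 0.1013 W
P_total = P_R1 + P_R2 = 0.2025 W

Final answer: 0.2025 W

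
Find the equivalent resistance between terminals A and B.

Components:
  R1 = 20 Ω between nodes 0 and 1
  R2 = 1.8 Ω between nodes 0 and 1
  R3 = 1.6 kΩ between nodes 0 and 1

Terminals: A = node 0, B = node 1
Reduce the network between node 0 (A) and node 1 (B) by series/parallel combination:
  Rp1 = R1 ‖ R2 ‖ R3 (parallel, all between nodes 0 and 1) = 1/(1/20 + 1/1.8 + 1/1600) = 1.65 Ω
R_eq = 1.65 Ω

Final answer: 1.65 Ω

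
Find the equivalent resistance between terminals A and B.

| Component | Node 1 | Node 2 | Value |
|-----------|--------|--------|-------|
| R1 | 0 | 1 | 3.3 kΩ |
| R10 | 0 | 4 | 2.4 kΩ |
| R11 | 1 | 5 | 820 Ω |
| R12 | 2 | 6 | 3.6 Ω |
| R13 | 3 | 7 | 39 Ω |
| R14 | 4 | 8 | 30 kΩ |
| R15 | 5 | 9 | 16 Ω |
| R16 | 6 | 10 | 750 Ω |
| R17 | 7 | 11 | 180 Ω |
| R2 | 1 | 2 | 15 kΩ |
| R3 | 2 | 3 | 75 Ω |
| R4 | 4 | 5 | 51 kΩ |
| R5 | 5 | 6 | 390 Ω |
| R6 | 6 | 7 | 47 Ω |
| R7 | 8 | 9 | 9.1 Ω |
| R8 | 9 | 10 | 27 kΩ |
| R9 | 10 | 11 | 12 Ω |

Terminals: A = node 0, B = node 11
The network is not a plain series/parallel combination. Inject a 1 A test current into terminal A (node 0) and return it from terminal B (node 11); then R_eq = V_A / (1 A).
Nodal analysis, taking node 11 as the 0 V reference.
Current source I_test pushes 1 A into node 0 and draws it out of node 11.
KCL at each unknown node (sum of currents leaving = 0; resistances in Ω):
  Node 0: (V_0 - V_1)/3300 + (V_0 - V_4)/2400 - 1 = 0
  Node 1: (V_1 - V_0)/3300 + (V_1 - V_2)/15000 + (V_1 - V_5)/820 = 0
  Node 2: (V_2 - V_1)/15000 + (V_2 - V_3)/75 + (V_2 - V_6)/3.6 = 0
  Node 3: (V_3 - V_2)/75 + (V_3 - V_7)/39 = 0
  Node 4: (V_4 - V_0)/2400 + (V_4 - V_5)/51000 + (V_4 - V_8)/30000 = 0
  Node 5: (V_5 - V_1)/820 + (V_5 - V_4)/51000 + (V_5 - V_6)/390 + (V_5 - V_9)/16 = 0
  Node 6: (V_6 - V_2)/3.6 + (V_6 - V_5)/390 + (V_6 - V_7)/47 + (V_6 - V_10)/750 = 0
  Node 7: (V_7 - V_3)/39 + (V_7 - V_6)/47 + (V_7 - 0)/180 = 0
  Node 8: (V_8 - V_4)/30000 + (V_8 - V_9)/9.1 = 0
  Node 9: (V_9 - V_5)/16 + (V_9 - V_8)/9.1 + (V_9 - V_10)/27000 = 0
  Node 10: (V_10 - V_6)/750 + (V_10 - V_9)/27000 + (V_10 - 0)/12 = 0
Collecting terms (coefficients in siemens):
  0.0007197·V_0 - 0.000303·V_1 - 0.0004167·V_4 = 1
  0.001589·V_1 - 0.000303·V_0 - 0.00006667·V_2 - 0.00122·V_5 = 0
  0.2912·V_2 - 0.00006667·V_1 - 0.01333·V_3 - 0.2778·V_6 = 0
  0.03897·V_3 - 0.01333·V_2 - 0.02564·V_7 = 0
  0.0004696·V_4 - 0.0004167·V_0 - 0.00001961·V_5 - 0.00003333·V_8 = 0
  0.0663·V_5 - 0.00122·V_1 - 0.00001961·V_4 - 0.002564·V_6 - 0.0625·V_9 = 0
  0.303·V_6 - 0.2778·V_2 - 0.002564·V_5 - 0.02128·V_7 - 0.001333·V_10 = 0
  0.05247·V_7 - 0.02564·V_3 - 0.02128·V_6 = 0
  0.1099·V_8 - 0.00003333·V_4 - 0.1099·V_9 = 0
  0.1724·V_9 - 0.0625·V_5 - 0.1099·V_8 - 0.00003704·V_10 = 0
  0.0847·V_10 - 0.001333·V_6 - 0.00003704·V_9 = 0
Solving these 11 simultaneous equations (Gaussian elimination) gives:
  V_0 = 3927 V, V_1 = 1155 V, V_2 = 163.1 V, V_3 = 146.5 V
  V_4 = 3543 V, V_5 = 520.3 V, V_6 = 163.6 V, V_7 = 137.9 V
  V_8 = 522.5 V, V_9 = 521.6 V, V_10 = 2.804 V
R_eq = V_0 / 1 A = 3927 Ω = 3.927 kΩ

Final answer: 3.927 kΩ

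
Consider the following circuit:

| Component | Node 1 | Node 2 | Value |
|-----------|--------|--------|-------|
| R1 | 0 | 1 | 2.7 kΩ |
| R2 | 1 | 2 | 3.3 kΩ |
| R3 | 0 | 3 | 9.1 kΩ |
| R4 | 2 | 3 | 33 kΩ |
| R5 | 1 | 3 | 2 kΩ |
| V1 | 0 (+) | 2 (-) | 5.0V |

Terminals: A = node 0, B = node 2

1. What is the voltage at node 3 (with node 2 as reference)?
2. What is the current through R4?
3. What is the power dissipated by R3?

Nodal analysis, taking node 2 as the 0 V reference.
Source V1 fixes V_0 = 5 V.
KCL at each unknown node (sum of currents leaving = 0; resistances in Ω):
  Node 1: (V_1 - 5)/2700 + (V_1 - 0)/3300 + (V_1 - V_3)/2000 = 0
  Node 3: (V_3 - 5)/9100 + (V_3 - 0)/33000 + (V_3 - V_1)/2000 = 0
Collecting terms (coefficients in siemens):
  0.001173·V_1 - 0.0005·V_3 = 0.001852
  0.0006402·V_3 - 0.0005·V_1 = 0.0005495
Determinant D = (0.001173)(0.0006402) - (-0.0005)(-0.0005) = 0.0000005012
V_1 = [(0.001852)(0.0006402) - (-0.0005)(0.0005495)]/D = 2.914 V
V_3 = [(0.001173)(0.0005495) - (0.001852)(-0.0005)]/D = 3.134 V
Part 1:
  Read off the nodal solution: V_3 = 3.134 V
Part 2:
  I_R4 = (V_2 - V_3)/R4 = (0 - 3.134)/33000 = -0.00009496 A
  Magnitude: I_R4 = 0.00009496 A
Part 3:
  I_R3 = (V_0 - V_3)/R3 = (5 - 3.134)/9100 = 0.0002051 A
  P_R3 = I_R3² × R3 = (0.0002051)² × 9100 = 0.0003827 W

Final answers:
1. V_3 = 3.134 V
2. I_R4 = 9.496e-05 A
3. P_R3 = 0.0003827 W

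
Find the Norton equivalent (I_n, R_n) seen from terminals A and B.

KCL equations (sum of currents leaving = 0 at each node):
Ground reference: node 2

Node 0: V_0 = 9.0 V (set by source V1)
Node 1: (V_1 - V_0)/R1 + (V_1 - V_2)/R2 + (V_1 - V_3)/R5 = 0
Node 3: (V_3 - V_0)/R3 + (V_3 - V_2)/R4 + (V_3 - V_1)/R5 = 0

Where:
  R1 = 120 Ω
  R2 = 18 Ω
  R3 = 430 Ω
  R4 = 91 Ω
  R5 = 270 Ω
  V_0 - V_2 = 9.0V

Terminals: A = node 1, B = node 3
Find the Thévenin equivalent first; then I_n = V_th/R_th and R_n = R_th.
Step 1 — V_th is the open-circuit voltage V_A - V_B (nothing connected across the terminals).
Nodal analysis, taking node 2 as the 0 V reference.
Source V1 fixes V_0 = 9 V.
KCL at each unknown node (sum of currents leaving = 0; resistances in Ω):
  Node 1: (V_1 - 9)/120 + (V_1 - 0)/18 + (V_1 - V_3)/270 = 0
  Node 3: (V_3 - 9)/430 + (V_3 - 0)/91 + (V_3 - V_1)/270 = 0
Collecting terms (coefficients in siemens):
  0.06759·V_1 - 0.003704·V_3 = 0.075
  0.01702·V_3 - 0.003704·V_1 = 0.02093
Determinant D = (0.06759)(0.01702) - (-0.003704)(-0.003704) = 0.001137
V_1 = [(0.075)(0.01702) - (-0.003704)(0.02093)]/D = 1.191 V
V_3 = [(0.06759)(0.02093) - (0.075)(-0.003704)]/D = 1.489 V
V_th = V_1 - V_3 = 1.191 - 1.489 = -0.2979 V
Step 2 — R_th: zero the source — replace V1 by a short circuit (node 2 merges into node 0) — and find the resistance seen between A (node 1) and B (node 3).
Reduce the network between node 1 (A) and node 3 (B) by series/parallel combination:
  Rp1 = R1 ‖ R2 (parallel, both between nodes 0 and 1) = 1/(1/120 + 1/18) = 15.65 Ω
  Rp2 = R3 ‖ R4 (parallel, both between nodes 0 and 3) = 1/(1/430 + 1/91) = 75.11 Ω
  Rs1 = Rp1 + Rp2 (series, joined only at node 0) = 15.65 + 75.11 = 90.76 Ω
  Rp3 = R5 ‖ Rs1 (parallel, both between nodes 1 and 3) = 1/(1/270 + 1/90.76) = 67.93 Ω
R_th = 67.93 Ω
I_n = V_th/R_th = -0.2979/67.93 = -0.004386 A, and R_n = R_th = 67.93 Ω

Final answer: I_n = -0.004386 A, R_n = 67.93 Ω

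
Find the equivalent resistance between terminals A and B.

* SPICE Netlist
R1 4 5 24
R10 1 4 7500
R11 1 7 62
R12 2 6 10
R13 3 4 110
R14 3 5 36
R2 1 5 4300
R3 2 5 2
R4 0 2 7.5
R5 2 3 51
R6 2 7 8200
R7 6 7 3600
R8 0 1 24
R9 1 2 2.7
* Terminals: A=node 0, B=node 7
The network is not a plain series/parallel combination. Inject a 1 A test current into terminal A (node 0) and return it from terminal B (node 7); then R_eq = V_A / (1 A).
Nodal analysis, taking node 7 as the 0 V reference.
Current source I_test pushes 1 A into node 0 and draws it out of node 7.
KCL at each unknown node (sum of currents leaving = 0; resistances in Ω):
  Node 0: (V_0 - V_2)/7.5 + (V_0 - V_1)/24 - 1 = 0
  Node 1: (V_1 - V_0)/24 + (V_1 - V_5)/4300 + (V_1 - V_2)/2.7 + (V_1 - V_4)/7500 + (V_1 - 0)/62 = 0
  Node 2: (V_2 - V_0)/7.5 + (V_2 - V_1)/2.7 + (V_2 - V_5)/2 + (V_2 - V_3)/51 + (V_2 - 0)/8200 + (V_2 - V_6)/10 = 0
  Node 3: (V_3 - V_2)/51 + (V_3 - V_4)/110 + (V_3 - V_5)/36 = 0
  Node 4: (V_4 - V_1)/7500 + (V_4 - V_3)/110 + (V_4 - V_5)/24 = 0
  Node 5: (V_5 - V_1)/4300 + (V_5 - V_2)/2 + (V_5 - V_3)/36 + (V_5 - V_4)/24 = 0
  Node 6: (V_6 - V_2)/10 + (V_6 - 0)/3600 = 0
Collecting terms (coefficients in siemens):
  0.175·V_0 - 0.04167·V_1 - 0.1333·V_2 = 1
  0.4285·V_1 - 0.04167·V_0 - 0.3704·V_2 - 0.0001333·V_4 - 0.0002326·V_5 = 0
  1.123·V_2 - 0.1333·V_0 - 0.3704·V_1 - 0.01961·V_3 - 0.5·V_5 - 0.1·V_6 = 0
  0.05648·V_3 - 0.01961·V_2 - 0.009091·V_4 - 0.02778·V_5 = 0
  0.05089·V_4 - 0.0001333·V_1 - 0.009091·V_3 - 0.04167·V_5 = 0
  0.5697·V_5 - 0.0002326·V_1 - 0.5·V_2 - 0.02778·V_3 - 0.04167·V_4 = 0
  0.1003·V_6 - 0.1·V_2 = 0
Solving these 7 simultaneous equations (Gaussian elimination) gives:
  V_0 = 67.57 V, V_1 = 60.46 V, V_2 = 62.29 V, V_3 = 62.29 V
  V_4 = 62.28 V, V_5 = 62.29 V, V_6 = 62.12 V
R_eq = V_0 / 1 A = 67.57 Ω

Final answer: 67.57 Ω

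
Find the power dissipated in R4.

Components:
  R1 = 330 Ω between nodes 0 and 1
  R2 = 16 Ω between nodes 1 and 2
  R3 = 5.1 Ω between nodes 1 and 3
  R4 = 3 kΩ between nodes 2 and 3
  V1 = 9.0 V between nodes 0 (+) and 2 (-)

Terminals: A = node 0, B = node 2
Nodal analysis, taking node 2 as the 0 V reference.
Source V1 fixes V_0 = 9 V.
KCL at each unknown node (sum of currents leaving = 0; resistances in Ω):
  Node 1: (V_1 - 9)/330 + (V_1 - 0)/16 + (V_1 - V_3)/5.1 = 0
  Node 3: (V_3 - V_1)/5.1 + (V_3 - 0)/3000 = 0
Collecting terms (coefficients in siemens):
  0.2616·V_1 - 0.1961·V_3 = 0.02727
  0.1964·V_3 - 0.1961·V_1 = 0
Determinant D = (0.2616)(0.1964) - (-0.1961)(-0.1961) = 0.01294
V_1 = [(0.02727)(0.1964) - (-0.1961)(0)]/D = 0.4141 V
V_3 = [(0.2616)(0) - (0.02727)(-0.1961)]/D = 0.4134 V
I_R4 = (V_2 - V_3)/R4 = (0 - 0.4134)/3000 = -0.0001378 A
P_R4 = I_R4² × R4 = (-0.0001378)² × 3000 = 0.00005696 W

Final answer: 5.696e-05 W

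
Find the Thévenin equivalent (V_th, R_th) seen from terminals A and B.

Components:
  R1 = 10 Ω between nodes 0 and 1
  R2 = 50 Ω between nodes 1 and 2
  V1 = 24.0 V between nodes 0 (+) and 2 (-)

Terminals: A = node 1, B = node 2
Step 1 — V_th is the open-circuit voltage V_A - V_B (nothing connected across the terminals).
Nodal analysis, taking node 2 as the 0 V reference.
Source V1 fixes V_0 = 24 V.
KCL at each unknown node (sum of currents leaving = 0; resistances in Ω):
  Node 1: (V_1 - 24)/10 + (V_1 - 0)/50 = 0
Collecting terms: 0.12 × V_1 = 2.4  =>  V_1 = 20 V
V_th = V_1 - V_2 = 20 - 0 = 20 V
Step 2 — R_th: zero the source — replace V1 by a short circuit (node 2 merges into node 0) — and find the resistance seen between A (node 1) and B (node 0).
Reduce the network between node 1 (A) and node 0 (B) by series/parallel combination:
  Rp1 = R1 ‖ R2 (parallel, both between nodes 0 and 1) = 1/(1/10 + 1/50) = 8.333 Ω
R_th = 8.333 Ω

Final answer: V_th = 20 V, R_th = 8.333 Ω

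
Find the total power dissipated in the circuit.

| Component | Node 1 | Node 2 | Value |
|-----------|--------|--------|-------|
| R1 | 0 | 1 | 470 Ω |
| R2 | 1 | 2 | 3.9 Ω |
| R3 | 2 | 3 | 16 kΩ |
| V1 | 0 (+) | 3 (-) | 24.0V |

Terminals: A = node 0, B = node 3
Nodal analysis, taking node 3 as the 0 V reference.
Source V1 fixes V_0 = 24 V.
KCL at each unknown node (sum of currents leaving = 0; resistances in Ω):
  Node 1: (V_1 - 24)/470 + (V_1 - V_2)/3.9 = 0
  Node 2: (V_2 - V_1)/3.9 + (V_2 - 0)/16000 = 0
Collecting terms (coefficients in siemens):
  0.2585·V_1 - 0.2564·V_2 = 0.05106
  0.2565·V_2 - 0.2564·V_1 = 0
Determinant D = (0.2585)(0.2565) - (-0.2564)(-0.2564) = 0.0005617
V_1 = [(0.05106)(0.2565) - (-0.2564)(0)]/D = 23.32 V
V_2 = [(0.2585)(0) - (0.05106)(-0.2564)]/D = 23.31 V
Power in each resistor, P = (ΔV)²/R:
  P_R1 = (24 - 23.32)²/470 = 0.0009975 W
  P_R2 = (23.32 - 23.31)²/3.9 = 0.000008277 W
  P_R3 = (23.31 - 0)²/16000 = 0.03396 W
P_total = P_R1 + P_R2 + P_R3 = 0.03496 W

Final answer: 0.03496 W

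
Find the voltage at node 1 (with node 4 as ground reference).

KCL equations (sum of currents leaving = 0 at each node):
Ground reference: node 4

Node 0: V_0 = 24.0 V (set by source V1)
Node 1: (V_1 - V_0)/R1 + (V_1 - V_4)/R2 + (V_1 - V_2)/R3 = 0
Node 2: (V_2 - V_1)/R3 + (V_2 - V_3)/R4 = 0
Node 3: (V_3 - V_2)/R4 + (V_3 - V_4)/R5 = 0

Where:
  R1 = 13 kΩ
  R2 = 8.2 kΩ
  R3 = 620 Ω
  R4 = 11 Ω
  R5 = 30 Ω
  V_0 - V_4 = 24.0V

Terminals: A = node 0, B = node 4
Nodal analysis, taking node 4 as the 0 V reference.
Source V1 fixes V_0 = 24 V.
KCL at each unknown node (sum of currents leaving = 0; resistances in Ω):
  Node 1: (V_1 - 24)/13000 + (V_1 - 0)/8200 + (V_1 - V_2)/620 = 0
  Node 2: (V_2 - V_1)/620 + (V_2 - V_3)/11 = 0
  Node 3: (V_3 - V_2)/11 + (V_3 - 0)/30 = 0
Collecting terms (coefficients in siemens):
  0.001812·V_1 - 0.001613·V_2 = 0.001846
  0.09252·V_2 - 0.001613·V_1 - 0.09091·V_3 = 0
  0.1242·V_3 - 0.09091·V_2 = 0
Solving these 3 simultaneous equations (Gaussian elimination) gives:
  V_1 = 1.079 V, V_2 = 0.0669 V, V_3 = 0.04895 V
The requested potential is V_1 = 1.079 V.

Final answer: V_1 = 1.079 V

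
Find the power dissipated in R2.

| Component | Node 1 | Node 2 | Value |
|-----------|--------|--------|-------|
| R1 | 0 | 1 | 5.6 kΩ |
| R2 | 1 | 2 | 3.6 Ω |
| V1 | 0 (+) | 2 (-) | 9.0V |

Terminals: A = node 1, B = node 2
Nodal analysis, taking node 2 as the 0 V reference.
Source V1 fixes V_0 = 9 V.
KCL at each unknown node (sum of currents leaving = 0; resistances in Ω):
  Node 1: (V_1 - 9)/5600 + (V_1 - 0)/3.6 = 0
Collecting terms: 0.278 × V_1 = 0.001607  =>  V_1 = 0.005782 V
I_R2 = (V_1 - V_2)/R2 = (0.005782 - 0)/3.6 = 0.001606 A
P_R2 = I_R2² × R2 = (0.001606)² × 3.6 = 0.000009287 W

Final answer: 9.287e-06 W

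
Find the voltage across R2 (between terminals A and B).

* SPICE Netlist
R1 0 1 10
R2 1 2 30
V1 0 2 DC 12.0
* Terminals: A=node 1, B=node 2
R1 and R2 are in series across V1 (node 0 → node 1 → node 2), and the output A–B is taken across R2, so this is a voltage divider.
Series current: I = V1/(R1 + R2) = 12/(10 + 30) = 12/40 = 0.3 A
V_R2 = I × R2 = V1 × R2/(R1 + R2) = 12 × 30/40 = 9 V

Final answer: 9 V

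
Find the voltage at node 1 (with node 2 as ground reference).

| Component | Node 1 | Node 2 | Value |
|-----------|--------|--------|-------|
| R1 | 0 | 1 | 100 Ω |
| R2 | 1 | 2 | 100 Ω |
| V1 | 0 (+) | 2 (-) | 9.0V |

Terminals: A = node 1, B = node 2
Nodal analysis, taking node 2 as the 0 V reference.
Source V1 fixes V_0 = 9 V.
KCL at each unknown node (sum of currents leaving = 0; resistances in Ω):
  Node 1: (V_1 - 9)/100 + (V_1 - 0)/100 = 0
Collecting terms: 0.02 × V_1 = 0.09  =>  V_1 = 4.5 V
The requested potential is V_1 = 4.5 V.

Final answer: V_1 = 4.5 V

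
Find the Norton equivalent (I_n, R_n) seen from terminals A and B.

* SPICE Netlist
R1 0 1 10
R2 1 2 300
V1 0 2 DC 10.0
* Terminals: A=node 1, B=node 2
Find the Thévenin equivalent first; then I_n = V_th/R_th and R_n = R_th.
Step 1 — V_th is the open-circuit voltage V_A - V_B (nothing connected across the terminals).
Nodal analysis, taking node 2 as the 0 V reference.
Source V1 fixes V_0 = 10 V.
KCL at each unknown node (sum of currents leaving = 0; resistances in Ω):
  Node 1: (V_1 - 10)/10 + (V_1 - 0)/300 = 0
Collecting terms: 0.1033 × V_1 = 1  =>  V_1 = 9.677 V
V_th = V_1 - V_2 = 9.677 - 0 = 9.677 V
Step 2 — R_th: zero the source — replace V1 by a short circuit (node 2 merges into node 0) — and find the resistance seen between A (node 1) and B (node 0).
Reduce the network between node 1 (A) and node 0 (B) by series/parallel combination:
  Rp1 = R1 ‖ R2 (parallel, both between nodes 0 and 1) = 1/(1/10 + 1/300) = 9.677 Ω
R_th = 9.677 Ω
I_n = V_th/R_th = 9.677/9.677 = 1 A, and R_n = R_th = 9.677 Ω

Final answer: I_n = 1 A, R_n = 9.677 Ω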